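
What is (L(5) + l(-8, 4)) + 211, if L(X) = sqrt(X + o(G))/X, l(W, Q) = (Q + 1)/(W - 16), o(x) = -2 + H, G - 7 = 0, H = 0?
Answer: 5059/24 + sqrt(3)/5 ≈ 211.14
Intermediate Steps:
G = 7 (G = 7 + 0 = 7)
o(x) = -2 (o(x) = -2 + 0 = -2)
l(W, Q) = (1 + Q)/(-16 + W)
L(X) = sqrt(-2 + X)/X (L(X) = sqrt(X - 2)/X = sqrt(-2 + X)/X)
(L(5) + l(-8, 4)) + 211 = (sqrt(-2 + 5)/5 + (1 + 4)/(-16 - 8)) + 211 = (sqrt(3)/5 + 5/(-24)) + 211 = (sqrt(3)/5 - 1/24*5) + 211 = (sqrt(3)/5 - 5/24) + 211 = (-5/24 + sqrt(3)/5) + 211 = 5059/24 + sqrt(3)/5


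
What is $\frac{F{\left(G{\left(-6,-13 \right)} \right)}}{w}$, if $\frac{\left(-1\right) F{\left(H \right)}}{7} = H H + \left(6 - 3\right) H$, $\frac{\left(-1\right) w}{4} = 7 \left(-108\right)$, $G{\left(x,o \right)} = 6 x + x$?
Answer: $- \frac{91}{24} \approx -3.7917$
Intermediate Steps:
$G{\left(x,o \right)} = 7 x$
$w = 3024$ ($w = - 4 \cdot 7 \left(-108\right) = \left(-4\right) \left(-756\right) = 3024$)
$F{\left(H \right)} = - 21 H - 7 H^{2}$ ($F{\left(H \right)} = - 7 \left(H H + \left(6 - 3\right) H\right) = - 7 \left(H^{2} + 3 H\right) = - 21 H - 7 H^{2}$)
$\frac{F{\left(G{\left(-6,-13 \right)} \right)}}{w} = \frac{\left(-7\right) 7 \left(-6\right) \left(3 + 7 \left(-6\right)\right)}{3024} = \left(-7\right) \left(-42\right) \left(3 - 42\right) \frac{1}{3024} = \left(-7\right) \left(-42\right) \left(-39\right) \frac{1}{3024} = \left(-11466\right) \frac{1}{3024} = - \frac{91}{24}$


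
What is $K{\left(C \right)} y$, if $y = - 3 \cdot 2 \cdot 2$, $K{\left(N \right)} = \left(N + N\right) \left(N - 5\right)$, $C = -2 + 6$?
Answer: $96$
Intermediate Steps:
$C = 4$
$K{\left(N \right)} = 2 N \left(-5 + N\right)$ ($K{\left(N \right)} = 2 N \left(N - 5\right) = 2 N \left(-5 + N\right)$)
$y = -12$ ($y = - 6 \cdot 2 = \left(-1\right) 12 = -12$)
$K{\left(C \right)} y = 2 \cdot 4 \left(-5 + 4\right) \left(-12\right) = 2 \cdot 4 \left(-1\right) \left(-12\right) = \left(-8\right) \left(-12\right) = 96$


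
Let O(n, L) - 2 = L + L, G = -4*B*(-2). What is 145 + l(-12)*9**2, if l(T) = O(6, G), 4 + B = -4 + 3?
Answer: -6173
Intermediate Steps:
B = -5 (B = -4 + (-4 + 3) = -4 - 1 = -5)
G = -40 (G = -4*(-5)*(-2) = 20*(-2) = -40)
O(n, L) = 2 + 2*L (O(n, L) = 2 + (L + L) = 2 + 2*L)
l(T) = -78 (l(T) = 2 + 2*(-40) = 2 - 80 = -78)
145 + l(-12)*9**2 = 145 - 78*9**2 = 145 - 78*81 = 145 - 6318 = -6173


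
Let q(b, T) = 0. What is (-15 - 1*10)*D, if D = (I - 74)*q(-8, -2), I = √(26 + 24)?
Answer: 0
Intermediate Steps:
I = 5*√2 (I = √50 = 5*√2 ≈ 7.0711)
D = 0 (D = (5*√2 - 74)*0 = (-74 + 5*√2)*0 = 0)
(-15 - 1*10)*D = (-15 - 1*10)*0 = (-15 - 10)*0 = -25*0 = 0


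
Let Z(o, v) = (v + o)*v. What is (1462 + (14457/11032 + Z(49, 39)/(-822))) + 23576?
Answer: 37837702897/1511384 ≈ 25035.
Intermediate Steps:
Z(o, v) = v*(o + v) (Z(o, v) = (o + v)*v = v*(o + v))
(1462 + (14457/11032 + Z(49, 39)/(-822))) + 23576 = (1462 + (14457/11032 + (39*(49 + 39))/(-822))) + 23576 = (1462 + (14457*(1/11032) + (39*88)*(-1/822))) + 23576 = (1462 + (14457/11032 + 3432*(-1/822))) + 23576 = (1462 + (14457/11032 - 572/137)) + 23576 = (1462 - 4329695/1511384) + 23576 = 2205313713/1511384 + 23576 = 37837702897/1511384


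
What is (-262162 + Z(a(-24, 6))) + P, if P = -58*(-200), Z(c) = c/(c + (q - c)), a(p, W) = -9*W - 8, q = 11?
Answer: -2756244/11 ≈ -2.5057e+5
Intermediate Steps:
a(p, W) = -8 - 9*W
Z(c) = c/11 (Z(c) = c/(c + (11 - c)) = c/11)
P = 11600
(-262162 + Z(a(-24, 6))) + P = (-262162 + (-8 - 9*6)/11) + 11600 = (-262162 + (-8 - 54)/11) + 11600 = (-262162 + (1/11)*(-62)) + 11600 = (-262162 - 62/11) + 11600 = -2883844/11 + 11600 = -2756244/11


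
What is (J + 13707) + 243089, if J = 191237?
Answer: 448033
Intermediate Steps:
(J + 13707) + 243089 = (191237 + 13707) + 243089 = 204944 + 243089 = 448033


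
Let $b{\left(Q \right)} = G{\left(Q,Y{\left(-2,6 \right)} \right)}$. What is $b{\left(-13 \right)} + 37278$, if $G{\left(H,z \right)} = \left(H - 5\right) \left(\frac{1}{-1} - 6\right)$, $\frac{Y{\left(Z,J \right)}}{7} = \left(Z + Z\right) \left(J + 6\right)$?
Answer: $37404$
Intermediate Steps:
$Y{\left(Z,J \right)} = 14 Z \left(6 + J\right)$ ($Y{\left(Z,J \right)} = 7 \left(Z + Z\right) \left(J + 6\right) = 7 \cdot 2 Z \left(6 + J\right) = 14 Z \left(6 + J\right)$)
$G{\left(H,z \right)} = 35 - 7 H$ ($G{\left(H,z \right)} = \left(-5 + H\right) \left(-1 - 6\right) = \left(-5 + H\right) \left(-7\right) = 35 - 7 H$)
$b{\left(Q \right)} = 35 - 7 Q$
$b{\left(-13 \right)} + 37278 = \left(35 - -91\right) + 37278 = \left(35 + 91\right) + 37278 = 126 + 37278 = 37404$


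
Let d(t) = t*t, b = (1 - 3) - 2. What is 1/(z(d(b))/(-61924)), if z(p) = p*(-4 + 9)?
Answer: -15481/20 ≈ -774.05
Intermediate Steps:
b = -4 (b = -2 - 2 = -4)
d(t) = t²
z(p) = 5*p (z(p) = p*5 = 5*p)
1/(z(d(b))/(-61924)) = 1/((5*(-4)²)/(-61924)) = 1/((5*16)*(-1/61924)) = 1/(80*(-1/61924)) = 1/(-20/15481) = -15481/20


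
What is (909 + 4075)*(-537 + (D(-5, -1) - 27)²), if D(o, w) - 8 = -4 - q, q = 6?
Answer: 1515136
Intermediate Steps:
D(o, w) = -2 (D(o, w) = 8 + (-4 - 1*6) = 8 + (-4 - 6) = 8 - 10 = -2)
(909 + 4075)*(-537 + (D(-5, -1) - 27)²) = (909 + 4075)*(-537 + (-2 - 27)²) = 4984*(-537 + (-29)²) = 4984*(-537 + 841) = 4984*304 = 1515136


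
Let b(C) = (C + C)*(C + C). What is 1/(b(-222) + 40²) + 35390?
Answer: 7033267041/198736 ≈ 35390.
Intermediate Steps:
b(C) = 4*C² (b(C) = (2*C)*(2*C) = 4*C²)
1/(b(-222) + 40²) + 35390 = 1/(4*(-222)² + 40²) + 35390 = 1/(4*49284 + 1600) + 35390 = 1/(197136 + 1600) + 35390 = 1/198736 + 35390 = 7033267041/198736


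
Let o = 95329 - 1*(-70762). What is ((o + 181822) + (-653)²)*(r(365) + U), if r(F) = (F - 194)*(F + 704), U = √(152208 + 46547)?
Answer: 141545287278 + 774322*√198755 ≈ 1.4189e+11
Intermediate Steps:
U = √198755 ≈ 445.82
o = 166091 (o = 95329 + 70762 = 166091)
r(F) = (-194 + F)*(704 + F)
((o + 181822) + (-653)²)*(r(365) + U) = ((166091 + 181822) + (-653)²)*((-136576 + 365² + 510*365) + √198755) = (347913 + 426409)*((-136576 + 133225 + 186150) + √198755) = 774322*(182799 + √198755) = 141545287278 + 774322*√198755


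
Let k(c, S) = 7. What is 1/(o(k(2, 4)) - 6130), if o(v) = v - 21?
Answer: -1/6144 ≈ -0.00016276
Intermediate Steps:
o(v) = -21 + v
1/(o(k(2, 4)) - 6130) = 1/((-21 + 7) - 6130) = 1/(-14 - 6130) = 1/(-6144) = -1/6144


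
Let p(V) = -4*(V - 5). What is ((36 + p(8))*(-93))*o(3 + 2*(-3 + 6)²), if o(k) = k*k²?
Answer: -20670552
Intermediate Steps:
p(V) = 20 - 4*V (p(V) = -4*(-5 + V) = 20 - 4*V)
o(k) = k³
((36 + p(8))*(-93))*o(3 + 2*(-3 + 6)²) = ((36 + (20 - 4*8))*(-93))*(3 + 2*(-3 + 6)²)³ = ((36 + (20 - 32))*(-93))*(3 + 2*3²)³ = ((36 - 12)*(-93))*(3 + 2*9)³ = (24*(-93))*(3 + 18)³ = -2232*21³ = -2232*9261 = -20670552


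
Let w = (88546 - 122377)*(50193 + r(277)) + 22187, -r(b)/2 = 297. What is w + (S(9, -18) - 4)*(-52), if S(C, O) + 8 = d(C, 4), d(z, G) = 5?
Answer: -1677961218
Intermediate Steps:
S(C, O) = -3 (S(C, O) = -8 + 5 = -3)
r(b) = -594 (r(b) = -2*297 = -594)
w = -1677961582 (w = (88546 - 122377)*(50193 - 594) + 22187 = -33831*49599 + 22187 = -1677983769 + 22187 = -1677961582)
w + (S(9, -18) - 4)*(-52) = -1677961582 + (-3 - 4)*(-52) = -1677961582 - 7*(-52) = -1677961582 + 364 = -1677961218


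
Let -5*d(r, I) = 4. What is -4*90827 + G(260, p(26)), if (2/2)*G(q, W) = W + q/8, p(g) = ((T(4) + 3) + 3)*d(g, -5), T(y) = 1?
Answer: -3632811/10 ≈ -3.6328e+5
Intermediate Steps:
d(r, I) = -⅘ (d(r, I) = -⅕*4 = -⅘)
p(g) = -28/5 (p(g) = ((1 + 3) + 3)*(-⅘) = (4 + 3)*(-⅘) = 7*(-⅘) = -28/5)
G(q, W) = W + q/8
-4*90827 + G(260, p(26)) = -4*90827 + (-28/5 + (⅛)*260) = -363308 + (-28/5 + 65/2) = -363308 + 269/10 = -3632811/10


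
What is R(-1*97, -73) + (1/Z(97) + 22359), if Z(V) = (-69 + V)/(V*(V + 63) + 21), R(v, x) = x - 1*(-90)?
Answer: 642069/28 ≈ 22931.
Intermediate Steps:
R(v, x) = 90 + x (R(v, x) = x + 90 = 90 + x)
Z(V) = (-69 + V)/(21 + V*(63 + V)) (Z(V) = (-69 + V)/(V*(63 + V) + 21) = (-69 + V)/(21 + V*(63 + V)))
R(-1*97, -73) + (1/Z(97) + 22359) = (90 - 73) + (1/((-69 + 97)/(21 + 97² + 63*97)) + 22359) = 17 + (1/(28/(21 + 9409 + 6111)) + 22359) = 17 + (1/(28/15541) + 22359) = 17 + (15541/28 + 22359) = 17 + 641593/28 = 642069/28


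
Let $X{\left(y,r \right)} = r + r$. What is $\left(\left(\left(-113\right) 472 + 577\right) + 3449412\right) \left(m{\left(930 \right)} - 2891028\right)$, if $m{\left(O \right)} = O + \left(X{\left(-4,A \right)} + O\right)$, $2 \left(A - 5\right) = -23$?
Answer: $-9813545311193$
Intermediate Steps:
$A = - \frac{13}{2}$ ($A = 5 + \frac{1}{2} \left(-23\right) = 5 - \frac{23}{2} = - \frac{13}{2} \approx -6.5$)
$X{\left(y,r \right)} = 2 r$
$m{\left(O \right)} = -13 + 2 O$ ($m{\left(O \right)} = O + \left(2 \left(- \frac{13}{2}\right) + O\right) = O + \left(-13 + O\right) = -13 + 2 O$)
$\left(\left(\left(-113\right) 472 + 577\right) + 3449412\right) \left(m{\left(930 \right)} - 2891028\right) = \left(\left(\left(-113\right) 472 + 577\right) + 3449412\right) \left(\left(-13 + 2 \cdot 930\right) - 2891028\right) = \left(\left(-53336 + 577\right) + 3449412\right) \left(\left(-13 + 1860\right) - 2891028\right) = \left(-52759 + 3449412\right) \left(1847 - 2891028\right) = 3396653 \left(-2889181\right) = -9813545311193$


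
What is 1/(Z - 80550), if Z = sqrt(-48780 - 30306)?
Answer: -13425/1081396931 - 7*I*sqrt(1614)/6488381586 ≈ -1.2415e-5 - 4.3342e-8*I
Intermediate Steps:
Z = 7*I*sqrt(1614) (Z = sqrt(-79086) = 7*I*sqrt(1614) ≈ 281.22*I)
1/(Z - 80550) = 1/(7*I*sqrt(1614) - 80550) = 1/(-80550 + 7*I*sqrt(1614))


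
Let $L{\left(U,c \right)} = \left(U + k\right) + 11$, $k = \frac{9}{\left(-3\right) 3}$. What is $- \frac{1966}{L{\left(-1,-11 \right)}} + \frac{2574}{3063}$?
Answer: $- \frac{1999564}{9189} \approx -217.6$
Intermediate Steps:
$k = -1$ ($k = \frac{9}{-9} = 9 \left(- \frac{1}{9}\right) = -1$)
$L{\left(U,c \right)} = 10 + U$ ($L{\left(U,c \right)} = \left(U - 1\right) + 11 = \left(-1 + U\right) + 11 = 10 + U$)
$- \frac{1966}{L{\left(-1,-11 \right)}} + \frac{2574}{3063} = - \frac{1966}{10 - 1} + \frac{2574}{3063} = - \frac{1966}{9} + 2574 \cdot \frac{1}{3063} = \left(-1966\right) \frac{1}{9} + \frac{858}{1021} = - \frac{1966}{9} + \frac{858}{1021} = - \frac{1999564}{9189}$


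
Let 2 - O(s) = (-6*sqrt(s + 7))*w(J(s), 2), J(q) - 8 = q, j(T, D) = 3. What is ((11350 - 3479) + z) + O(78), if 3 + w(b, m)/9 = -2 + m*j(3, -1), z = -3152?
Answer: 4721 + 54*sqrt(85) ≈ 5218.9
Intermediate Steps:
J(q) = 8 + q
w(b, m) = -45 + 27*m (w(b, m) = -27 + 9*(-2 + m*3) = -27 + 9*(-2 + 3*m) = -27 + (-18 + 27*m) = -45 + 27*m)
O(s) = 2 + 54*sqrt(7 + s) (O(s) = 2 - (-6*sqrt(s + 7))*(-45 + 27*2) = 2 - (-6*sqrt(7 + s))*(-45 + 54) = 2 - (-6*sqrt(7 + s))*9 = 2 - (-54)*sqrt(7 + s) = 2 + 54*sqrt(7 + s))
((11350 - 3479) + z) + O(78) = ((11350 - 3479) - 3152) + (2 + 54*sqrt(7 + 78)) = (7871 - 3152) + (2 + 54*sqrt(85)) = 4719 + (2 + 54*sqrt(85)) = 4721 + 54*sqrt(85)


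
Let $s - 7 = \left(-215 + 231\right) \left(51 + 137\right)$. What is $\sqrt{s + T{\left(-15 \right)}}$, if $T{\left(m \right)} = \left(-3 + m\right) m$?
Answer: $3 \sqrt{365} \approx 57.315$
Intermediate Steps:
$s = 3015$ ($s = 7 + \left(-215 + 231\right) \left(51 + 137\right) = 7 + 16 \cdot 188 = 7 + 3008 = 3015$)
$T{\left(m \right)} = m \left(-3 + m\right)$
$\sqrt{s + T{\left(-15 \right)}} = \sqrt{3015 - 15 \left(-3 - 15\right)} = \sqrt{3015 - -270} = \sqrt{3015 + 270} = \sqrt{3285} = 3 \sqrt{365}$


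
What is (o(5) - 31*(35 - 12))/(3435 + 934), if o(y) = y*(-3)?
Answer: -728/4369 ≈ -0.16663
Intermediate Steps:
o(y) = -3*y
(o(5) - 31*(35 - 12))/(3435 + 934) = (-3*5 - 31*(35 - 12))/(3435 + 934) = (-15 - 31*23)/4369 = (-15 - 713)*(1/4369) = -728*1/4369 = -728/4369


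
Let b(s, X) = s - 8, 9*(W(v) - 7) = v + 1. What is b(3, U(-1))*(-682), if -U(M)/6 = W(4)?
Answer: 3410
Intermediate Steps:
W(v) = 64/9 + v/9 (W(v) = 7 + (v + 1)/9 = 7 + (1 + v)/9 = 7 + (⅑ + v/9) = 64/9 + v/9)
U(M) = -136/3 (U(M) = -6*(64/9 + (⅑)*4) = -6*(64/9 + 4/9) = -6*68/9 = -136/3)
b(s, X) = -8 + s
b(3, U(-1))*(-682) = (-8 + 3)*(-682) = -5*(-682) = 3410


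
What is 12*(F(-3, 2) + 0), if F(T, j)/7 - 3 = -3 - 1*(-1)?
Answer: 84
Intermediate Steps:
F(T, j) = 7 (F(T, j) = 21 + 7*(-3 - 1*(-1)) = 21 + 7*(-3 + 1) = 21 + 7*(-2) = 21 - 14 = 7)
12*(F(-3, 2) + 0) = 12*(7 + 0) = 12*7 = 84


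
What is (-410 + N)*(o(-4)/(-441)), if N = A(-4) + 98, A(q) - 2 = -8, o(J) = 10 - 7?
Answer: 106/49 ≈ 2.1633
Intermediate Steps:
o(J) = 3
A(q) = -6 (A(q) = 2 - 8 = -6)
N = 92 (N = -6 + 98 = 92)
(-410 + N)*(o(-4)/(-441)) = (-410 + 92)*(3/(-441)) = -954*(-1)/441 = -318*(-1/147) = 106/49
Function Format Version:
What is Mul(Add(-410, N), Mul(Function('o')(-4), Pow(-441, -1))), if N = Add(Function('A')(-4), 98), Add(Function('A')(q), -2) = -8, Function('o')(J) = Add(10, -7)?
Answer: Rational(106, 49) ≈ 2.1633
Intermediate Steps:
Function('o')(J) = 3
Function('A')(q) = -6 (Function('A')(q) = Add(2, -8) = -6)
N = 92 (N = Add(-6, 98) = 92)
Mul(Add(-410, N), Mul(Function('o')(-4), Pow(-441, -1))) = Mul(Add(-410, 92), Mul(3, Pow(-441, -1))) = Mul(-318, Mul(3, Rational(-1, 441))) = Mul(-318, Rational(-1, 147)) = Rational(106, 49)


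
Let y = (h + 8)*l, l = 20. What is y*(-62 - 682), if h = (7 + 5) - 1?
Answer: -282720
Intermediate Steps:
h = 11 (h = 12 - 1 = 11)
y = 380 (y = (11 + 8)*20 = 19*20 = 380)
y*(-62 - 682) = 380*(-62 - 682) = 380*(-744) = -282720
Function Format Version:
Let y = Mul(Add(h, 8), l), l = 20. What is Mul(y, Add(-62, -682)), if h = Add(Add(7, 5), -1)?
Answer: -282720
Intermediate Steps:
h = 11 (h = Add(12, -1) = 11)
y = 380 (y = Mul(Add(11, 8), 20) = Mul(19, 20) = 380)
Mul(y, Add(-62, -682)) = Mul(380, Add(-62, -682)) = Mul(380, -744) = -282720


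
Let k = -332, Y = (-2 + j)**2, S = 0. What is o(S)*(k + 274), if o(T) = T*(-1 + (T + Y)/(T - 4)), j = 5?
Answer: 0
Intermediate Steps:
Y = 9 (Y = (-2 + 5)**2 = 3**2 = 9)
o(T) = T*(-1 + (9 + T)/(-4 + T)) (o(T) = T*(-1 + (T + 9)/(T - 4)) = T*(-1 + (9 + T)/(-4 + T)))
o(S)*(k + 274) = (13*0/(-4 + 0))*(-332 + 274) = (13*0/(-4))*(-58) = (13*0*(-1/4))*(-58) = 0*(-58) = 0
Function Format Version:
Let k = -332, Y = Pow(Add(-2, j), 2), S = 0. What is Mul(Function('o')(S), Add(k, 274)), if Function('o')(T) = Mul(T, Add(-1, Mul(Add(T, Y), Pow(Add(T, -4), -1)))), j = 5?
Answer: 0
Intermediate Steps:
Y = 9 (Y = Pow(Add(-2, 5), 2) = Pow(3, 2) = 9)
Function('o')(T) = Mul(T, Add(-1, Mul(Pow(Add(-4, T), -1), Add(9, T)))) (Function('o')(T) = Mul(T, Add(-1, Mul(Add(T, 9), Pow(Add(T, -4), -1)))) = Mul(T, Add(-1, Mul(Add(9, T), Pow(Add(-4, T), -1)))) = Mul(T, Add(-1, Mul(Pow(Add(-4, T), -1), Add(9, T)))))
Mul(Function('o')(S), Add(k, 274)) = Mul(Mul(13, 0, Pow(Add(-4, 0), -1)), Add(-332, 274)) = Mul(Mul(13, 0, Pow(-4, -1)), -58) = Mul(Mul(13, 0, Rational(-1, 4)), -58) = Mul(0, -58) = 0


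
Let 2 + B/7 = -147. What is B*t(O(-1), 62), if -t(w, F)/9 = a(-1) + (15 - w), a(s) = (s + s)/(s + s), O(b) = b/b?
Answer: 140805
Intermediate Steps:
B = -1043 (B = -14 + 7*(-147) = -14 - 1029 = -1043)
O(b) = 1
a(s) = 1 (a(s) = (2*s)/((2*s)) = (2*s)*(1/(2*s)) = 1)
t(w, F) = -144 + 9*w (t(w, F) = -9*(1 + (15 - w)) = -9*(16 - w) = -144 + 9*w)
B*t(O(-1), 62) = -1043*(-144 + 9*1) = -1043*(-144 + 9) = -1043*(-135) = 140805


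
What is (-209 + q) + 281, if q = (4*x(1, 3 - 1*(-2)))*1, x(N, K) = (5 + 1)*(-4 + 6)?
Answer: 120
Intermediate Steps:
x(N, K) = 12 (x(N, K) = 6*2 = 12)
q = 48 (q = (4*12)*1 = 48*1 = 48)
(-209 + q) + 281 = (-209 + 48) + 281 = -161 + 281 = 120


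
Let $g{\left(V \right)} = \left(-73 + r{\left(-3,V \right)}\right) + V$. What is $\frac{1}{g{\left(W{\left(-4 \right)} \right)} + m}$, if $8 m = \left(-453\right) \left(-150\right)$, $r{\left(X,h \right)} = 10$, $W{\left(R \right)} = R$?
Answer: $\frac{4}{33707} \approx 0.00011867$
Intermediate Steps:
$m = \frac{33975}{4}$ ($m = \frac{\left(-453\right) \left(-150\right)}{8} = \frac{1}{8} \cdot 67950 = \frac{33975}{4} \approx 8493.8$)
$g{\left(V \right)} = -63 + V$ ($g{\left(V \right)} = \left(-73 + 10\right) + V = -63 + V$)
$\frac{1}{g{\left(W{\left(-4 \right)} \right)} + m} = \frac{1}{\left(-63 - 4\right) + \frac{33975}{4}} = \frac{1}{-67 + \frac{33975}{4}} = \frac{1}{\frac{33707}{4}} = \frac{4}{33707}$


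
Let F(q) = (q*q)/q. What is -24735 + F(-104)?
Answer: -24839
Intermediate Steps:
F(q) = q (F(q) = q²/q = q)
-24735 + F(-104) = -24735 - 104 = -24839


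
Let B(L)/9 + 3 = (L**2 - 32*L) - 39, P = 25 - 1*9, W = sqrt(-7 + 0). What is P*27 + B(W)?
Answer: -9 - 288*I*sqrt(7) ≈ -9.0 - 761.98*I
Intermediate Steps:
W = I*sqrt(7) (W = sqrt(-7) = I*sqrt(7) ≈ 2.6458*I)
P = 16 (P = 25 - 9 = 16)
B(L) = -378 - 288*L + 9*L**2 (B(L) = -27 + 9*((L**2 - 32*L) - 39) = -27 + 9*(-39 + L**2 - 32*L) = -27 + (-351 - 288*L + 9*L**2) = -378 - 288*L + 9*L**2)
P*27 + B(W) = 16*27 + (-378 - 288*I*sqrt(7) + 9*(I*sqrt(7))**2) = 432 + (-378 - 288*I*sqrt(7) + 9*(-7)) = 432 + (-378 - 288*I*sqrt(7) - 63) = 432 + (-441 - 288*I*sqrt(7)) = -9 - 288*I*sqrt(7)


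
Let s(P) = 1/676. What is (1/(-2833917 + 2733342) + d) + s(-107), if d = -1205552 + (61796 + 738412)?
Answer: -27558811512901/67988700 ≈ -4.0534e+5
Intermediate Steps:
s(P) = 1/676
d = -405344 (d = -1205552 + 800208 = -405344)
(1/(-2833917 + 2733342) + d) + s(-107) = (1/(-2833917 + 2733342) - 405344) + 1/676 = (1/(-100575) - 405344) + 1/676 = (-1/100575 - 405344) + 1/676 = -40767472801/100575 + 1/676 = -27558811512901/67988700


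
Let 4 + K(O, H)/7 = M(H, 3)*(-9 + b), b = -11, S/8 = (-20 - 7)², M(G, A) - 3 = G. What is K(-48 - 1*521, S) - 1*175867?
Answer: -992795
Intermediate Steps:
M(G, A) = 3 + G
S = 5832 (S = 8*(-20 - 7)² = 8*(-27)² = 8*729 = 5832)
K(O, H) = -448 - 140*H (K(O, H) = -28 + 7*((3 + H)*(-9 - 11)) = -28 + 7*((3 + H)*(-20)) = -28 + 7*(-60 - 20*H) = -28 + (-420 - 140*H) = -448 - 140*H)
K(-48 - 1*521, S) - 1*175867 = (-448 - 140*5832) - 1*175867 = (-448 - 816480) - 175867 = -816928 - 175867 = -992795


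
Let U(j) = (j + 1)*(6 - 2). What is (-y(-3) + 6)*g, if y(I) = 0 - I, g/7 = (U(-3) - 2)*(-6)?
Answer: 1260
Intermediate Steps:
U(j) = 4 + 4*j (U(j) = (1 + j)*4 = 4 + 4*j)
g = 420 (g = 7*(((4 + 4*(-3)) - 2)*(-6)) = 7*(((4 - 12) - 2)*(-6)) = 7*((-8 - 2)*(-6)) = 7*(-10*(-6)) = 7*60 = 420)
y(I) = -I
(-y(-3) + 6)*g = (-(-1)*(-3) + 6)*420 = (-1*3 + 6)*420 = (-3 + 6)*420 = 3*420 = 1260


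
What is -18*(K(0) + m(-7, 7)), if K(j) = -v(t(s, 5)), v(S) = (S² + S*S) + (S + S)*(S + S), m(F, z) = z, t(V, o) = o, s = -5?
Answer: 2574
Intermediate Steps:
v(S) = 6*S² (v(S) = (S² + S²) + (2*S)*(2*S) = 2*S² + 4*S² = 6*S²)
K(j) = -150 (K(j) = -6*5² = -6*25 = -1*150 = -150)
-18*(K(0) + m(-7, 7)) = -18*(-150 + 7) = -18*(-143) = 2574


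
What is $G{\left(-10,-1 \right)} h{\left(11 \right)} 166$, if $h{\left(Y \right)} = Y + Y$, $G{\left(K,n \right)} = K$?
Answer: $-36520$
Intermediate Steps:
$h{\left(Y \right)} = 2 Y$
$G{\left(-10,-1 \right)} h{\left(11 \right)} 166 = - 10 \cdot 2 \cdot 11 \cdot 166 = \left(-10\right) 22 \cdot 166 = \left(-220\right) 166 = -36520$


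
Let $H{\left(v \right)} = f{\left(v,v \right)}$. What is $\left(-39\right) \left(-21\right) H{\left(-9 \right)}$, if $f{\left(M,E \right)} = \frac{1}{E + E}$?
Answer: $- \frac{91}{2} \approx -45.5$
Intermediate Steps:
$f{\left(M,E \right)} = \frac{1}{2 E}$
$H{\left(v \right)} = \frac{1}{2 v}$
$\left(-39\right) \left(-21\right) H{\left(-9 \right)} = \left(-39\right) \left(-21\right) \frac{1}{2 \left(-9\right)} = 819 \cdot \frac{1}{2} \left(- \frac{1}{9}\right) = 819 \left(- \frac{1}{18}\right) = - \frac{91}{2}$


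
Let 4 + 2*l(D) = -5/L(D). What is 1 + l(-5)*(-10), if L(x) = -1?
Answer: -4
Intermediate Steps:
l(D) = ½ (l(D) = -2 + (-5/(-1))/2 = -2 + (-5*(-1))/2 = -2 + (½)*5 = -2 + 5/2 = ½)
1 + l(-5)*(-10) = 1 + (½)*(-10) = 1 - 5 = -4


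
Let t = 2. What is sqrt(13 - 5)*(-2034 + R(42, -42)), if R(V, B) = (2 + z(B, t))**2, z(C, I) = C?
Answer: -868*sqrt(2) ≈ -1227.5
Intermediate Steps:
R(V, B) = (2 + B)**2
sqrt(13 - 5)*(-2034 + R(42, -42)) = sqrt(13 - 5)*(-2034 + (2 - 42)**2) = sqrt(8)*(-2034 + (-40)**2) = (2*sqrt(2))*(-2034 + 1600) = (2*sqrt(2))*(-434) = -868*sqrt(2)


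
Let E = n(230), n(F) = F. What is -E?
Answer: -230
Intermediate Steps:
E = 230
-E = -1*230 = -230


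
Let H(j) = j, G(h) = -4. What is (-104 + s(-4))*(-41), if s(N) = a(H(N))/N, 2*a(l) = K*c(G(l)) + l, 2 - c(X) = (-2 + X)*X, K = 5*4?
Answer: 3977/2 ≈ 1988.5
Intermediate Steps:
K = 20
c(X) = 2 - X*(-2 + X) (c(X) = 2 - (-2 + X)*X = 2 - X*(-2 + X))
a(l) = -220 + l/2 (a(l) = (20*(2 - 1*(-4)**2 + 2*(-4)) + l)/2 = (20*(2 - 1*16 - 8) + l)/2 = (20*(2 - 16 - 8) + l)/2 = (20*(-22) + l)/2 = (-440 + l)/2 = -220 + l/2)
s(N) = (-220 + N/2)/N
(-104 + s(-4))*(-41) = (-104 + (1/2)*(-440 - 4)/(-4))*(-41) = (-104 + (1/2)*(-1/4)*(-444))*(-41) = (-104 + 111/2)*(-41) = -97/2*(-41) = 3977/2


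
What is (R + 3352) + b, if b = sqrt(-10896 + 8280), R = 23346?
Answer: 26698 + 2*I*sqrt(654) ≈ 26698.0 + 51.147*I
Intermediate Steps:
b = 2*I*sqrt(654) (b = sqrt(-2616) = 2*I*sqrt(654) ≈ 51.147*I)
(R + 3352) + b = (23346 + 3352) + 2*I*sqrt(654) = 26698 + 2*I*sqrt(654)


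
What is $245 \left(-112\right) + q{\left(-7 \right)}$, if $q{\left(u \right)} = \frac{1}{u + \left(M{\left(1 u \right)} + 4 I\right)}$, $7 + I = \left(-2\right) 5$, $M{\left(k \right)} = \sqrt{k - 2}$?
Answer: $- \frac{51532345}{1878} - \frac{i}{1878} \approx -27440.0 - 0.00053248 i$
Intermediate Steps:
$M{\left(k \right)} = \sqrt{-2 + k}$
$I = -17$ ($I = -7 - 10 = -17$)
$q{\left(u \right)} = \frac{1}{-68 + u + \sqrt{-2 + u}}$ ($q{\left(u \right)} = \frac{1}{u + \left(\sqrt{-2 + 1 u} + 4 \left(-17\right)\right)} = \frac{1}{u + \left(\sqrt{-2 + u} - 68\right)} = \frac{1}{u + \left(-68 + \sqrt{-2 + u}\right)} = \frac{1}{-68 + u + \sqrt{-2 + u}}$)
$245 \left(-112\right) + q{\left(-7 \right)} = 245 \left(-112\right) + \frac{1}{-68 - 7 + \sqrt{-2 - 7}} = -27440 + \frac{1}{-68 - 7 + \sqrt{-9}} = -27440 + \frac{1}{-68 - 7 + 3 i} = -27440 + \frac{1}{-75 + 3 i} = -27440 + \frac{-75 - 3 i}{5634}$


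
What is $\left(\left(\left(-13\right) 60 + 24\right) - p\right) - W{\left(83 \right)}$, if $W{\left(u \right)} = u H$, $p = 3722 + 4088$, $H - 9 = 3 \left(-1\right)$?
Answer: $-9064$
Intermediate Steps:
$H = 6$ ($H = 9 + 3 \left(-1\right) = 9 - 3 = 6$)
$p = 7810$
$W{\left(u \right)} = 6 u$ ($W{\left(u \right)} = u 6 = 6 u$)
$\left(\left(\left(-13\right) 60 + 24\right) - p\right) - W{\left(83 \right)} = \left(\left(\left(-13\right) 60 + 24\right) - 7810\right) - 6 \cdot 83 = \left(\left(-780 + 24\right) - 7810\right) - 498 = \left(-756 - 7810\right) - 498 = -8566 - 498 = -9064$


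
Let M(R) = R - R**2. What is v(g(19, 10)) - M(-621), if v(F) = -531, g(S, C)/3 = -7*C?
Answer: 385731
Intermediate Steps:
g(S, C) = -21*C (g(S, C) = 3*(-7*C) = -21*C)
v(g(19, 10)) - M(-621) = -531 - (-621)*(1 - 1*(-621)) = -531 - (-621)*(1 + 621) = -531 - (-621)*622 = -531 - 1*(-386262) = -531 + 386262 = 385731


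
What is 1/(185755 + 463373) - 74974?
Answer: -48667722671/649128 ≈ -74974.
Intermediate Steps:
1/(185755 + 463373) - 74974 = 1/649128 - 74974 = -48667722671/649128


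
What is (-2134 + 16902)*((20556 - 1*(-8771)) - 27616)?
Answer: 25268048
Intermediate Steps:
(-2134 + 16902)*((20556 - 1*(-8771)) - 27616) = 14768*((20556 + 8771) - 27616) = 14768*(29327 - 27616) = 14768*1711 = 25268048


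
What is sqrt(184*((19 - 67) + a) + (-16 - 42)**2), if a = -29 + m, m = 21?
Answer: 2*I*sqrt(1735) ≈ 83.307*I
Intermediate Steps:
a = -8 (a = -29 + 21 = -8)
sqrt(184*((19 - 67) + a) + (-16 - 42)**2) = sqrt(184*((19 - 67) - 8) + (-16 - 42)**2) = sqrt(184*(-48 - 8) + (-58)**2) = sqrt(184*(-56) + 3364) = sqrt(-10304 + 3364) = sqrt(-6940) = 2*I*sqrt(1735)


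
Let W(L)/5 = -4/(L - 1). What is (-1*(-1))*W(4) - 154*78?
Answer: -36056/3 ≈ -12019.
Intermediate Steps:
W(L) = -20/(-1 + L) (W(L) = 5*(-4/(L - 1)) = 5*(-4/(-1 + L)) = -20/(-1 + L))
(-1*(-1))*W(4) - 154*78 = (-1*(-1))*(-20/(-1 + 4)) - 154*78 = 1*(-20/3) - 12012 = -20/3 - 12012 = -36056/3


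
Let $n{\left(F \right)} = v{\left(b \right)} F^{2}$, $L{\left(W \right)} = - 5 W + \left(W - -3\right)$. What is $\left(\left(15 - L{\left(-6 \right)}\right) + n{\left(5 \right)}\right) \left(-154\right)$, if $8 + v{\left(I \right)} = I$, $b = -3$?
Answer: $44198$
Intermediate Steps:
$L{\left(W \right)} = 3 - 4 W$ ($L{\left(W \right)} = - 5 W + \left(W + 3\right) = - 5 W + \left(3 + W\right) = 3 - 4 W$)
$v{\left(I \right)} = -8 + I$
$n{\left(F \right)} = - 11 F^{2}$ ($n{\left(F \right)} = \left(-8 - 3\right) F^{2} = - 11 F^{2}$)
$\left(\left(15 - L{\left(-6 \right)}\right) + n{\left(5 \right)}\right) \left(-154\right) = \left(\left(15 - \left(3 - -24\right)\right) - 11 \cdot 5^{2}\right) \left(-154\right) = \left(\left(15 - \left(3 + 24\right)\right) - 275\right) \left(-154\right) = \left(\left(15 - 27\right) - 275\right) \left(-154\right) = \left(-12 - 275\right) \left(-154\right) = \left(-287\right) \left(-154\right) = 44198$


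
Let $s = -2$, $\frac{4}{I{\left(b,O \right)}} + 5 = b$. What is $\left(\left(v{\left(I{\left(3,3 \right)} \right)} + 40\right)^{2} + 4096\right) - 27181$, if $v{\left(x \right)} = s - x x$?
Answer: $-21929$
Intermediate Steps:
$I{\left(b,O \right)} = \frac{4}{-5 + b}$
$v{\left(x \right)} = -2 - x^{2}$ ($v{\left(x \right)} = -2 - x x = -2 - x^{2}$)
$\left(\left(v{\left(I{\left(3,3 \right)} \right)} + 40\right)^{2} + 4096\right) - 27181 = \left(\left(\left(-2 - \left(\frac{4}{-5 + 3}\right)^{2}\right) + 40\right)^{2} + 4096\right) - 27181 = \left(\left(\left(-2 - \left(\frac{4}{-2}\right)^{2}\right) + 40\right)^{2} + 4096\right) - 27181 = \left(\left(\left(-2 - \left(4 \left(- \frac{1}{2}\right)\right)^{2}\right) + 40\right)^{2} + 4096\right) - 27181 = \left(\left(\left(-2 - \left(-2\right)^{2}\right) + 40\right)^{2} + 4096\right) - 27181 = \left(\left(\left(-2 - 4\right) + 40\right)^{2} + 4096\right) - 27181 = \left(\left(-6 + 40\right)^{2} + 4096\right) - 27181 = \left(34^{2} + 4096\right) - 27181 = \left(1156 + 4096\right) - 27181 = 5252 - 27181 = -21929$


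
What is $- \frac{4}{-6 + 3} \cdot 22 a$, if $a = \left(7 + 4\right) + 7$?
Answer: $528$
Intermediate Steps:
$a = 18$ ($a = 11 + 7 = 18$)
$- \frac{4}{-6 + 3} \cdot 22 a = - \frac{4}{-6 + 3} \cdot 22 \cdot 18 = - \frac{4}{-3} \cdot 22 \cdot 18 = \left(-4\right) \left(- \frac{1}{3}\right) 22 \cdot 18 = \frac{4}{3} \cdot 22 \cdot 18 = \frac{88}{3} \cdot 18 = 528$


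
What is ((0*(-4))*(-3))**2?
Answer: 0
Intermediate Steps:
((0*(-4))*(-3))**2 = (0*(-3))**2 = 0**2 = 0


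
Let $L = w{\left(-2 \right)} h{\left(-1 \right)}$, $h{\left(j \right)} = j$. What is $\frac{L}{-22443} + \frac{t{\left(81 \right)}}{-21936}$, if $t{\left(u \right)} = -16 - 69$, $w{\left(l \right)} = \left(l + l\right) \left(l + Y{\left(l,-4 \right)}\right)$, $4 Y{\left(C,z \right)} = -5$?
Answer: $\frac{243647}{54701072} \approx 0.0044542$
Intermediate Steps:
$Y{\left(C,z \right)} = - \frac{5}{4}$ ($Y{\left(C,z \right)} = \frac{1}{4} \left(-5\right) = - \frac{5}{4}$)
$w{\left(l \right)} = 2 l \left(- \frac{5}{4} + l\right)$ ($w{\left(l \right)} = \left(l + l\right) \left(l - \frac{5}{4}\right) = 2 l \left(- \frac{5}{4} + l\right)$)
$t{\left(u \right)} = -85$
$L = -13$ ($L = \frac{1}{2} \left(-2\right) \left(-5 + 4 \left(-2\right)\right) \left(-1\right) = \frac{1}{2} \left(-2\right) \left(-5 - 8\right) \left(-1\right) = \frac{1}{2} \left(-2\right) \left(-13\right) \left(-1\right) = 13 \left(-1\right) = -13$)
$\frac{L}{-22443} + \frac{t{\left(81 \right)}}{-21936} = - \frac{13}{-22443} - \frac{85}{-21936} = \left(-13\right) \left(- \frac{1}{22443}\right) - - \frac{85}{21936} = \frac{13}{22443} + \frac{85}{21936} = \frac{243647}{54701072}$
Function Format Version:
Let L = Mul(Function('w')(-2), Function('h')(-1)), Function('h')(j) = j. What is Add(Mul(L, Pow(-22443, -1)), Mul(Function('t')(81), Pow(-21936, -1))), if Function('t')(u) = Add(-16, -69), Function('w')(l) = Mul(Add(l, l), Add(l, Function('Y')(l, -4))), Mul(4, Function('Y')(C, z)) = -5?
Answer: Rational(243647, 54701072) ≈ 0.0044542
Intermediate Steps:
Function('Y')(C, z) = Rational(-5, 4) (Function('Y')(C, z) = Mul(Rational(1, 4), -5) = Rational(-5, 4))
Function('w')(l) = Mul(2, l, Add(Rational(-5, 4), l)) (Function('w')(l) = Mul(Add(l, l), Add(l, Rational(-5, 4))) = Mul(Mul(2, l), Add(Rational(-5, 4), l)) = Mul(2, l, Add(Rational(-5, 4), l)))
Function('t')(u) = -85
L = -13 (L = Mul(Mul(Rational(1, 2), -2, Add(-5, Mul(4, -2))), -1) = Mul(Mul(Rational(1, 2), -2, Add(-5, -8)), -1) = Mul(Mul(Rational(1, 2), -2, -13), -1) = Mul(13, -1) = -13)
Add(Mul(L, Pow(-22443, -1)), Mul(Function('t')(81), Pow(-21936, -1))) = Add(Mul(-13, Pow(-22443, -1)), Mul(-85, Pow(-21936, -1))) = Add(Mul(-13, Rational(-1, 22443)), Mul(-85, Rational(-1, 21936))) = Add(Rational(13, 22443), Rational(85, 21936)) = Rational(243647, 54701072)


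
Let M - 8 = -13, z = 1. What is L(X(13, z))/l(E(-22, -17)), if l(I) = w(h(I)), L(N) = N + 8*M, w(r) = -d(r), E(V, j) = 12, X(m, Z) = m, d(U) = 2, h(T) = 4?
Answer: 27/2 ≈ 13.500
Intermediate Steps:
M = -5 (M = 8 - 13 = -5)
w(r) = -2 (w(r) = -1*2 = -2)
L(N) = -40 + N (L(N) = N + 8*(-5) = N - 40 = -40 + N)
l(I) = -2
L(X(13, z))/l(E(-22, -17)) = (-40 + 13)/(-2) = -27*(-1/2) = 27/2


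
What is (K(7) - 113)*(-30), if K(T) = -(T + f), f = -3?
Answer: 3510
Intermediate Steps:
K(T) = 3 - T (K(T) = -(T - 3) = -(-3 + T) = 3 - T)
(K(7) - 113)*(-30) = ((3 - 1*7) - 113)*(-30) = ((3 - 7) - 113)*(-30) = (-4 - 113)*(-30) = -117*(-30) = 3510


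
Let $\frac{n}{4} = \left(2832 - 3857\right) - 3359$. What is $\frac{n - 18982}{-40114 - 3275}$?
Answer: $\frac{36518}{43389} \approx 0.84164$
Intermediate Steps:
$n = -17536$ ($n = 4 \left(\left(2832 - 3857\right) - 3359\right) = 4 \left(-1025 - 3359\right) = 4 \left(-4384\right) = -17536$)
$\frac{n - 18982}{-40114 - 3275} = \frac{-17536 - 18982}{-40114 - 3275} = - \frac{36518}{-43389} = \left(-36518\right) \left(- \frac{1}{43389}\right) = \frac{36518}{43389}$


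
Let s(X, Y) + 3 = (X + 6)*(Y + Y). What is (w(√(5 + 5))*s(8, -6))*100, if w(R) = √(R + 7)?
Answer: -17100*√(7 + √10) ≈ -54512.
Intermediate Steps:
w(R) = √(7 + R)
s(X, Y) = -3 + 2*Y*(6 + X) (s(X, Y) = -3 + (X + 6)*(Y + Y) = -3 + (6 + X)*(2*Y) = -3 + 2*Y*(6 + X))
(w(√(5 + 5))*s(8, -6))*100 = (√(7 + √(5 + 5))*(-3 + 12*(-6) + 2*8*(-6)))*100 = (√(7 + √10)*(-3 - 72 - 96))*100 = (√(7 + √10)*(-171))*100 = -171*√(7 + √10)*100 = -17100*√(7 + √10)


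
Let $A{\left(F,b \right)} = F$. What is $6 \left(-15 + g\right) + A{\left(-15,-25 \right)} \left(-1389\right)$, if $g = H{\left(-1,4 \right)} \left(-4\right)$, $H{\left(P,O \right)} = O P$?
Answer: $20841$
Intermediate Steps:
$g = 16$ ($g = 4 \left(-1\right) \left(-4\right) = \left(-4\right) \left(-4\right) = 16$)
$6 \left(-15 + g\right) + A{\left(-15,-25 \right)} \left(-1389\right) = 6 \left(-15 + 16\right) - -20835 = 6 \cdot 1 + 20835 = 6 + 20835 = 20841$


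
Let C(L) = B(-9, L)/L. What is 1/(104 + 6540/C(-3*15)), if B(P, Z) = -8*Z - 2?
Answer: -179/128534 ≈ -0.0013926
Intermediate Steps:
B(P, Z) = -2 - 8*Z
C(L) = (-2 - 8*L)/L
1/(104 + 6540/C(-3*15)) = 1/(104 + 6540/(-8 - 2/((-3*15)))) = 1/(104 + 6540/(-8 - 2/(-45))) = 1/(104 + 6540/(-8 - 2*(-1/45))) = 1/(104 + 6540/(-8 + 2/45)) = 1/(104 + 6540/(-358/45)) = 1/(104 + 6540*(-45/358)) = 1/(104 - 147150/179) = 1/(-128534/179) = -179/128534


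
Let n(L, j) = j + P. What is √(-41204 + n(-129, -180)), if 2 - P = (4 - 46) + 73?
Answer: I*√41413 ≈ 203.5*I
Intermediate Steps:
P = -29 (P = 2 - ((4 - 46) + 73) = 2 - (-42 + 73) = 2 - 1*31 = 2 - 31 = -29)
n(L, j) = -29 + j (n(L, j) = j - 29 = -29 + j)
√(-41204 + n(-129, -180)) = √(-41204 + (-29 - 180)) = √(-41204 - 209) = √(-41413) = I*√41413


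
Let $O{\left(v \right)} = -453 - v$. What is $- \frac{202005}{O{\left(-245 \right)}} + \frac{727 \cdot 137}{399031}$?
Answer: $\frac{80626973747}{82998448} \approx 971.43$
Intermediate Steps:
$- \frac{202005}{O{\left(-245 \right)}} + \frac{727 \cdot 137}{399031} = - \frac{202005}{-453 - -245} + \frac{727 \cdot 137}{399031} = - \frac{202005}{-453 + 245} + 99599 \cdot \frac{1}{399031} = - \frac{202005}{-208} + \frac{99599}{399031} = \left(-202005\right) \left(- \frac{1}{208}\right) + \frac{99599}{399031} = \frac{202005}{208} + \frac{99599}{399031} = \frac{80626973747}{82998448}$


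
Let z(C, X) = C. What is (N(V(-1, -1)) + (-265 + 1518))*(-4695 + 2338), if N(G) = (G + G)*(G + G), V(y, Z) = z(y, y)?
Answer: -2962749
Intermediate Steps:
V(y, Z) = y
N(G) = 4*G**2 (N(G) = (2*G)*(2*G) = 4*G**2)
(N(V(-1, -1)) + (-265 + 1518))*(-4695 + 2338) = (4*(-1)**2 + (-265 + 1518))*(-4695 + 2338) = (4*1 + 1253)*(-2357) = (4 + 1253)*(-2357) = 1257*(-2357) = -2962749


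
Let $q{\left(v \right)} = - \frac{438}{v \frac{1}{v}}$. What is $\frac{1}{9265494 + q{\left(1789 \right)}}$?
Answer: $\frac{1}{9265056} \approx 1.0793 \cdot 10^{-7}$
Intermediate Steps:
$q{\left(v \right)} = -438$ ($q{\left(v \right)} = - \frac{438}{1} = \left(-438\right) 1 = -438$)
$\frac{1}{9265494 + q{\left(1789 \right)}} = \frac{1}{9265494 - 438} = \frac{1}{9265056}$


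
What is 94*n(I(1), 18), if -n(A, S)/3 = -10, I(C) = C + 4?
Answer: 2820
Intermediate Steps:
I(C) = 4 + C
n(A, S) = 30 (n(A, S) = -3*(-10) = 30)
94*n(I(1), 18) = 94*30 = 2820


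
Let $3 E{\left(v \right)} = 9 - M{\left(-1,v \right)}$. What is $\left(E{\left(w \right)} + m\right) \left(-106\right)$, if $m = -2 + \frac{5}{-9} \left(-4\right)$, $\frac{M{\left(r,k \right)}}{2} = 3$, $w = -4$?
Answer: $- \frac{1166}{9} \approx -129.56$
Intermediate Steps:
$M{\left(r,k \right)} = 6$ ($M{\left(r,k \right)} = 2 \cdot 3 = 6$)
$E{\left(v \right)} = 1$ ($E{\left(v \right)} = \frac{9 - 6}{3} = \frac{1}{3} \cdot 3 = 1$)
$m = \frac{2}{9}$ ($m = -2 + 5 \left(- \frac{1}{9}\right) \left(-4\right) = -2 - - \frac{20}{9} = -2 + \frac{20}{9} = \frac{2}{9} \approx 0.22222$)
$\left(E{\left(w \right)} + m\right) \left(-106\right) = \left(1 + \frac{2}{9}\right) \left(-106\right) = \frac{11}{9} \left(-106\right) = - \frac{1166}{9}$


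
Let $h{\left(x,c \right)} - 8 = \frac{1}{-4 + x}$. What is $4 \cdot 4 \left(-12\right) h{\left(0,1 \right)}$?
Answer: $-1488$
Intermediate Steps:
$h{\left(x,c \right)} = 8 + \frac{1}{-4 + x}$
$4 \cdot 4 \left(-12\right) h{\left(0,1 \right)} = 4 \cdot 4 \left(-12\right) \frac{-31 + 8 \cdot 0}{-4 + 0} = 16 \left(-12\right) \frac{-31 + 0}{-4} = - 192 \left(\left(- \frac{1}{4}\right) \left(-31\right)\right) = \left(-192\right) \frac{31}{4} = -1488$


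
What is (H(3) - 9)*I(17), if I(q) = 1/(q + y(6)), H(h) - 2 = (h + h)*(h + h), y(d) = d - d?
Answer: 29/17 ≈ 1.7059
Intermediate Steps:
y(d) = 0
H(h) = 2 + 4*h² (H(h) = 2 + (h + h)*(h + h) = 2 + (2*h)*(2*h) = 2 + 4*h²)
I(q) = 1/q (I(q) = 1/(q + 0) = 1/q)
(H(3) - 9)*I(17) = ((2 + 4*3²) - 9)/17 = ((2 + 4*9) - 9)*(1/17) = ((2 + 36) - 9)*(1/17) = (38 - 9)*(1/17) = 29*(1/17) = 29/17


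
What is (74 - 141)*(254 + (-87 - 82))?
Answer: -5695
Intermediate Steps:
(74 - 141)*(254 + (-87 - 82)) = -67*(254 - 169) = -67*85 = -5695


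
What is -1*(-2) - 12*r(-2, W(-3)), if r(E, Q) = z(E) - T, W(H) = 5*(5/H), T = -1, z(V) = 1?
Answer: -22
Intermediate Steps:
W(H) = 25/H
r(E, Q) = 2 (r(E, Q) = 1 - 1*(-1) = 1 + 1 = 2)
-1*(-2) - 12*r(-2, W(-3)) = -1*(-2) - 12*2 = 2 - 24 = -22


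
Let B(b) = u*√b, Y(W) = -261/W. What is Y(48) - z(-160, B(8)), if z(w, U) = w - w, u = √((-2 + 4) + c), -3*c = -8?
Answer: -87/16 ≈ -5.4375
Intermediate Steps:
c = 8/3 (c = -⅓*(-8) = 8/3 ≈ 2.6667)
u = √42/3 (u = √((-2 + 4) + 8/3) = √(2 + 8/3) = √(14/3) = √42/3 ≈ 2.1602)
B(b) = √42*√b/3 (B(b) = (√42/3)*√b = √42*√b/3)
z(w, U) = 0
Y(48) - z(-160, B(8)) = -261/48 - 1*0 = -261*1/48 + 0 = -87/16 + 0 = -87/16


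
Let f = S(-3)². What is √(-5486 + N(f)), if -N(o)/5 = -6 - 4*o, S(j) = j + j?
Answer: 8*I*√74 ≈ 68.819*I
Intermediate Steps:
S(j) = 2*j
f = 36 (f = (2*(-3))² = (-6)² = 36)
N(o) = 30 + 20*o (N(o) = -5*(-6 - 4*o) = 30 + 20*o)
√(-5486 + N(f)) = √(-5486 + (30 + 20*36)) = √(-5486 + (30 + 720)) = √(-5486 + 750) = √(-4736) = 8*I*√74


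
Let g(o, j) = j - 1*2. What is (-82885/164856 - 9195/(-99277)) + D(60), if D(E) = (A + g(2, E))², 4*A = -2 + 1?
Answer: 109152569131729/32732818224 ≈ 3334.7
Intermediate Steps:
g(o, j) = -2 + j (g(o, j) = j - 2 = -2 + j)
A = -¼ (A = (-2 + 1)/4 = (¼)*(-1) = -¼ ≈ -0.25000)
D(E) = (-9/4 + E)² (D(E) = (-¼ + (-2 + E))² = (-9/4 + E)²)
(-82885/164856 - 9195/(-99277)) + D(60) = (-82885/164856 - 9195/(-99277)) + (-9 + 4*60)²/16 = (-82885*1/164856 - 9195*(-1/99277)) + (-9 + 240)²/16 = (-82885/164856 + 9195/99277) + (1/16)*231² = -6712723225/16366409112 + (1/16)*53361 = -6712723225/16366409112 + 53361/16 = 109152569131729/32732818224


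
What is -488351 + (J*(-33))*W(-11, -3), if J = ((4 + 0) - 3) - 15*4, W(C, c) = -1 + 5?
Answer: -480563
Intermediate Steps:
W(C, c) = 4
J = -59 (J = (4 - 3) - 5*12 = 1 - 60 = -59)
-488351 + (J*(-33))*W(-11, -3) = -488351 - 59*(-33)*4 = -488351 + 1947*4 = -488351 + 7788 = -480563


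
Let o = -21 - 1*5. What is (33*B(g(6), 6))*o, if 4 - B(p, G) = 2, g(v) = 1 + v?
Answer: -1716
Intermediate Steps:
o = -26 (o = -21 - 5 = -26)
B(p, G) = 2 (B(p, G) = 4 - 1*2 = 4 - 2 = 2)
(33*B(g(6), 6))*o = (33*2)*(-26) = 66*(-26) = -1716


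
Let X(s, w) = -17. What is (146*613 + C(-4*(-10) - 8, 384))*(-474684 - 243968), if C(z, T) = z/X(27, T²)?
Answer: -1093381586968/17 ≈ -6.4317e+10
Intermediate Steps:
C(z, T) = -z/17 (C(z, T) = z/(-17) = z*(-1/17) = -z/17)
(146*613 + C(-4*(-10) - 8, 384))*(-474684 - 243968) = (146*613 - (-4*(-10) - 8)/17)*(-474684 - 243968) = (89498 - (40 - 8)/17)*(-718652) = (89498 - 1/17*32)*(-718652) = (89498 - 32/17)*(-718652) = (1521434/17)*(-718652) = -1093381586968/17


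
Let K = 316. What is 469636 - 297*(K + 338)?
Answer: 275398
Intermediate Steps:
469636 - 297*(K + 338) = 469636 - 297*(316 + 338) = 469636 - 297*654 = 469636 - 1*194238 = 469636 - 194238 = 275398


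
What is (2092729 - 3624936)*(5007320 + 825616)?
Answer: -8937265369752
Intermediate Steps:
(2092729 - 3624936)*(5007320 + 825616) = -1532207*5832936 = -8937265369752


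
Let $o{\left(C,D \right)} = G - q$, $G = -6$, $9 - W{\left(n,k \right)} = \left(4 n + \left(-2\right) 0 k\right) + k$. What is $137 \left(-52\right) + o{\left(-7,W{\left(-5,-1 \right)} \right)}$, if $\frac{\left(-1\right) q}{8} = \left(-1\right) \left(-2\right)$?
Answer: $-7114$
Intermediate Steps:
$W{\left(n,k \right)} = 9 - k - 4 n$ ($W{\left(n,k \right)} = 9 - \left(\left(4 n + \left(-2\right) 0 k\right) + k\right) = 9 - \left(\left(4 n + 0 k\right) + k\right) = 9 - \left(\left(4 n + 0\right) + k\right) = 9 - \left(4 n + k\right) = 9 - \left(k + 4 n\right) = 9 - k - 4 n$)
$q = -16$ ($q = - 8 \left(\left(-1\right) \left(-2\right)\right) = \left(-8\right) 2 = -16$)
$o{\left(C,D \right)} = 10$ ($o{\left(C,D \right)} = -6 - -16 = -6 + 16 = 10$)
$137 \left(-52\right) + o{\left(-7,W{\left(-5,-1 \right)} \right)} = 137 \left(-52\right) + 10 = -7124 + 10 = -7114$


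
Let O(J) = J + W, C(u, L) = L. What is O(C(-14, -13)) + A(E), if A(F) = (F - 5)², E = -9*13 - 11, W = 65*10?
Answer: 18326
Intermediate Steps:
W = 650
O(J) = 650 + J (O(J) = J + 650 = 650 + J)
E = -128 (E = -117 - 11 = -128)
A(F) = (-5 + F)²
O(C(-14, -13)) + A(E) = (650 - 13) + (-5 - 128)² = 637 + (-133)² = 637 + 17689 = 18326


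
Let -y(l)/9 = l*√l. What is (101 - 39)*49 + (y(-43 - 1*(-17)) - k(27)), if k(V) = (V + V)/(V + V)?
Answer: 3037 + 234*I*√26 ≈ 3037.0 + 1193.2*I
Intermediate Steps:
y(l) = -9*l^(3/2) (y(l) = -9*l*√l = -9*l^(3/2))
k(V) = 1 (k(V) = (2*V)/((2*V)) = (2*V)*(1/(2*V)) = 1)
(101 - 39)*49 + (y(-43 - 1*(-17)) - k(27)) = (101 - 39)*49 + (-9*(-43 - 1*(-17))^(3/2) - 1*1) = 62*49 + (-9*(-43 + 17)^(3/2) - 1) = 3038 + (-(-234)*I*√26 - 1) = 3038 + (234*I*√26 - 1) = 3038 + (-1 + 234*I*√26) = 3037 + 234*I*√26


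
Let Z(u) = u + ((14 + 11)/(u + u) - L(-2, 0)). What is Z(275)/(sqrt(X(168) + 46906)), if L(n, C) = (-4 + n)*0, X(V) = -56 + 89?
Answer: 6051*sqrt(46939)/1032658 ≈ 1.2695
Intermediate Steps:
X(V) = 33
L(n, C) = 0
Z(u) = u + 25/(2*u) (Z(u) = u + ((14 + 11)/(u + u) - 1*0) = u + (25/((2*u)) + 0) = u + (25*(1/(2*u)) + 0) = u + (25/(2*u) + 0) = u + 25/(2*u))
Z(275)/(sqrt(X(168) + 46906)) = (275 + (25/2)/275)/(sqrt(33 + 46906)) = (275 + (25/2)*(1/275))/(sqrt(46939)) = (275 + 1/22)*(sqrt(46939)/46939) = 6051*(sqrt(46939)/46939)/22 = 6051*sqrt(46939)/1032658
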